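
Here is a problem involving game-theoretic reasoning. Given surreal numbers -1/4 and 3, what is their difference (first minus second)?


x = -1/4, y = 3
Converting to common denominator: 4
x = -1/4, y = 12/4
x - y = -1/4 - 3 = -13/4

-13/4


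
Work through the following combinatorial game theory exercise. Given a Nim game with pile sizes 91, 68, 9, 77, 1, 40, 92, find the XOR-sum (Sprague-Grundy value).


We need the XOR (exclusive or) of all pile sizes.
After XOR-ing pile 1 (size 91): 0 XOR 91 = 91
After XOR-ing pile 2 (size 68): 91 XOR 68 = 31
After XOR-ing pile 3 (size 9): 31 XOR 9 = 22
After XOR-ing pile 4 (size 77): 22 XOR 77 = 91
After XOR-ing pile 5 (size 1): 91 XOR 1 = 90
After XOR-ing pile 6 (size 40): 90 XOR 40 = 114
After XOR-ing pile 7 (size 92): 114 XOR 92 = 46
The Nim-value of this position is 46.

46


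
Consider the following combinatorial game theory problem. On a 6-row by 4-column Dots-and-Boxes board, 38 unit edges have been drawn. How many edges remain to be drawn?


Grid: 6 x 4 boxes, i.e. 7 rows and 5 columns of dots.
Horizontal edges: (rows + 1) * cols = 7 * 4 = 28
Vertical edges: rows * (cols + 1) = 6 * 5 = 30
Total edges: 28 + 30 = 58
Edges drawn: 38
Remaining: 58 - 38 = 20

20


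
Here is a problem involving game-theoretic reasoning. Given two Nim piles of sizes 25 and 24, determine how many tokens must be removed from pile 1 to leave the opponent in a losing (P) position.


Piles: 25 and 24
Current XOR: 25 XOR 24 = 1 (non-zero, so this is an N-position).
To make the XOR zero, we need to find a move that balances the piles.
For pile 1 (size 25): target = 25 XOR 1 = 24
We reduce pile 1 from 25 to 24.
Tokens removed: 25 - 24 = 1
Verification: 24 XOR 24 = 0

1


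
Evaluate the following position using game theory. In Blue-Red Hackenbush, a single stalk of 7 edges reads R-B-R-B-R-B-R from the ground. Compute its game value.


Edges (from ground): R-B-R-B-R-B-R
By Berlekamp's sign-expansion rule, a Blue-Red Hackenbush stalk has the value of the surreal number whose sign sequence is the edge sequence with B -> + and R -> -.
Sign sequence: -+-+-+-
Trace the sign expansion in the surreal number tree, starting from 0:
Edge 1: R (sign -) -> bounds (-inf, 0), value = -1
Edge 2: B (sign +) -> bounds (-1, 0), value = -1/2
Edge 3: R (sign -) -> bounds (-1, -1/2), value = -3/4
Edge 4: B (sign +) -> bounds (-3/4, -1/2), value = -5/8
Edge 5: R (sign -) -> bounds (-3/4, -5/8), value = -11/16
Edge 6: B (sign +) -> bounds (-11/16, -5/8), value = -21/32
Edge 7: R (sign -) -> bounds (-11/16, -21/32), value = -43/64
Game value = -43/64

-43/64


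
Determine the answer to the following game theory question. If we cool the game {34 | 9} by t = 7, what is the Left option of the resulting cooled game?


Original game: {34 | 9} (a switch {a | b} with a > b).
Cooling by t (for t below the temperature (a - b)/2 = 25/2) taxes each move by t: {a | b} cooled by t is {a - t | b + t}.
Cooling amount: t = 7
Cooled Left option: 34 - 7 = 27
Cooled Right option: 9 + 7 = 16
Cooled game: {27 | 16}
Left option = 27

27


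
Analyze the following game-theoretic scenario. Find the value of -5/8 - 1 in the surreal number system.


x = -5/8, y = 1
Converting to common denominator: 8
x = -5/8, y = 8/8
x - y = -5/8 - 1 = -13/8

-13/8


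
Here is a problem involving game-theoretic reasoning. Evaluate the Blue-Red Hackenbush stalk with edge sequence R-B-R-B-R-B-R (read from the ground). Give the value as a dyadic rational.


Edges (from ground): R-B-R-B-R-B-R
By Berlekamp's sign-expansion rule, a Blue-Red Hackenbush stalk has the value of the surreal number whose sign sequence is the edge sequence with B -> + and R -> -.
Sign sequence: -+-+-+-
Trace the sign expansion in the surreal number tree, starting from 0:
Edge 1: R (sign -) -> bounds (-inf, 0), value = -1
Edge 2: B (sign +) -> bounds (-1, 0), value = -1/2
Edge 3: R (sign -) -> bounds (-1, -1/2), value = -3/4
Edge 4: B (sign +) -> bounds (-3/4, -1/2), value = -5/8
Edge 5: R (sign -) -> bounds (-3/4, -5/8), value = -11/16
Edge 6: B (sign +) -> bounds (-11/16, -5/8), value = -21/32
Edge 7: R (sign -) -> bounds (-11/16, -21/32), value = -43/64
Game value = -43/64

-43/64


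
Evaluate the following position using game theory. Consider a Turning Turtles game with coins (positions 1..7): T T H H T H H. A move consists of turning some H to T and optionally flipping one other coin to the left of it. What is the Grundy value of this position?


Coins: T T H H T H H
Key fact: a single head at position k behaves exactly like a Nim heap of size k (turning it to T and optionally flipping a coin at j < k corresponds to moving the heap from k to j, or to 0), and heads combine as a disjunctive sum (two heads at the same place would cancel, matching j XOR j = 0). So the Nim-value is the XOR of the 1-indexed positions of the heads.
Face-up positions (1-indexed): [3, 4, 6, 7]
XOR 0 with 3: 0 XOR 3 = 3
XOR 3 with 4: 3 XOR 4 = 7
XOR 7 with 6: 7 XOR 6 = 1
XOR 1 with 7: 1 XOR 7 = 6
Nim-value = 6

6


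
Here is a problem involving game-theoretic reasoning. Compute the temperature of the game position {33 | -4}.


The game is {33 | -4}, a switch {a | b} with numbers a > b.
Cooling {a | b} by t gives {a - t | b + t}, which stops being hot when a - t = b + t, i.e. at t = (a - b)/2. So the temperature of a switch is (a - b)/2.
Temperature = (Left option - Right option) / 2
= (33 - (-4)) / 2
= 37 / 2
= 37/2

37/2


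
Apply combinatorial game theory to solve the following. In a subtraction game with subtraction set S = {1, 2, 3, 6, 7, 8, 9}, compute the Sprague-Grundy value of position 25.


The subtraction set is S = {1, 2, 3, 6, 7, 8, 9}.
G(k) = mex{ G(k - s) : s in S, s <= k }. We compute iteratively: G(0) = 0.
G(1) = mex({0}) = 1
G(2) = mex({0, 1}) = 2
G(3) = mex({0, 1, 2}) = 3
G(4) = mex({1, 2, 3}) = 0
G(5) = mex({0, 2, 3}) = 1
G(6) = mex({0, 1, 3}) = 2
G(7) = mex({0, 1, 2}) = 3
G(8) = mex({0, 1, 2, 3}) = 4
G(9) = mex({0, 1, 2, 3, 4}) = 5
G(10) = mex({0, 1, 2, 3, 4, 5}) = 6
G(11) = mex({0, 1, 2, 3, 4, 5, 6}) = 7
G(12) = mex({0, 1, 2, 3, 5, 6, 7}) = 4
G(13) = mex({0, 1, 2, 3, 4, 6, 7}) = 5
G(14) = mex({1, 2, 3, 4, 5, 7}) = 0
G(15) = mex({0, 2, 3, 4, 5}) = 1
G(16) = mex({0, 1, 3, 4, 5, 6}) = 2
G(17) = mex({0, 1, 2, 4, 5, 6, 7}) = 3
G(18) = mex({1, 2, 3, 4, 5, 6, 7}) = 0
G(19) = mex({0, 2, 3, 4, 5, 6, 7}) = 1
G(20) = mex({0, 1, 3, 4, 5, 7}) = 2
G(21) = mex({0, 1, 2, 4, 5}) = 3
G(22) = mex({0, 1, 2, 3, 5}) = 4
Observe that G(14)..G(22) = 0, 1, 2, 3, 0, 1, 2, 3, 4 repeats G(0)..G(8) = 0, 1, 2, 3, 0, 1, 2, 3, 4.
For k >= max(S) = 9, G(k) is determined by the previous 9 values G(k-9)..G(k-1); a window of 9 consecutive values has recurred shifted by 14, so by induction G(k + 14) = G(k) for all k >= 0: the sequence is periodic from the start with period 14.
One period: G(0..13) = 0, 1, 2, 3, 0, 1, 2, 3, 4, 5, 6, 7, 4, 5.
25 mod 14 = 11, so G(25) = G(11) = 7.

7


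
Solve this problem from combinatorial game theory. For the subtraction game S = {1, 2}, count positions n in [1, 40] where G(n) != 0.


Subtraction set S = {1, 2}, so G(n) = n mod 3.
G(n) = 0 when n is a multiple of 3.
Multiples of 3 in [1, 40]: 13
N-positions (nonzero Grundy) = 40 - 13 = 27

27


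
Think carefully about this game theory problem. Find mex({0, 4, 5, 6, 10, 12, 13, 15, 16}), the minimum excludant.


Set = {0, 4, 5, 6, 10, 12, 13, 15, 16}
0 is in the set.
1 is NOT in the set. This is the mex.
mex = 1

1


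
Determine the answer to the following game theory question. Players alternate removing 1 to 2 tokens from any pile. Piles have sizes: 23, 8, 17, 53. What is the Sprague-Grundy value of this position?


Subtraction set: {1, 2}
For this subtraction set, G(n) = n mod 3 (period = max + 1 = 3).
Pile 1 (size 23): G(23) = 23 mod 3 = 2
Pile 2 (size 8): G(8) = 8 mod 3 = 2
Pile 3 (size 17): G(17) = 17 mod 3 = 2
Pile 4 (size 53): G(53) = 53 mod 3 = 2
Total Grundy value = XOR of all: 2 XOR 2 XOR 2 XOR 2 = 0

0


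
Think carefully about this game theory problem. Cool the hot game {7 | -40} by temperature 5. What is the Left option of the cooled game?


Original game: {7 | -40} (a switch {a | b} with a > b).
Cooling by t (for t below the temperature (a - b)/2 = 47/2) taxes each move by t: {a | b} cooled by t is {a - t | b + t}.
Cooling amount: t = 5
Cooled Left option: 7 - 5 = 2
Cooled Right option: -40 + 5 = -35
Cooled game: {2 | -35}
Left option = 2

2


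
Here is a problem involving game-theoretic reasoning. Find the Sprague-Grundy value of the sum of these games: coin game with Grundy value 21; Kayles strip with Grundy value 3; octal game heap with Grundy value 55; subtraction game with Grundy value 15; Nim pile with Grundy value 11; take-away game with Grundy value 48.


By the Sprague-Grundy theorem, the Grundy value of a sum of games is the XOR of individual Grundy values.
coin game: Grundy value = 21. Running XOR: 0 XOR 21 = 21
Kayles strip: Grundy value = 3. Running XOR: 21 XOR 3 = 22
octal game heap: Grundy value = 55. Running XOR: 22 XOR 55 = 33
subtraction game: Grundy value = 15. Running XOR: 33 XOR 15 = 46
Nim pile: Grundy value = 11. Running XOR: 46 XOR 11 = 37
take-away game: Grundy value = 48. Running XOR: 37 XOR 48 = 21
The combined Grundy value is 21.

21


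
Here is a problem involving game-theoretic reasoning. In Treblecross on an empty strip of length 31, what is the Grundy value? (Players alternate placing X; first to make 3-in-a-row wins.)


Treblecross: place X on empty cells; 3-in-a-row wins.
Playing within two cells of an existing X lets the opponent win at once, so sensible play treats the cells i-2..i+2 around each X as dead. The player left with no safe cell loses, so this is a normal-play take-away game on strips of safe cells.
Placing X at cell i (0-indexed) of a strip of k safe cells leaves independent strips of sizes max(0, i-2) and max(0, k-i-3). Hence G(k) = mex{ G(max(0,i-2)) XOR G(max(0,k-i-3)) : 0 <= i < k }, with G(0) = 0.
G(1): splits (0,0):0^0=0 -> mex({0}) = 1
G(2): splits (0,0):0^0=0 -> mex({0}) = 1
G(3): splits (0,0):0^0=0 -> mex({0}) = 1
G(4): splits (0,1):0^1=1 (0,0):0^0=0 -> mex({0, 1}) = 2
G(5): splits (0,2):0^1=1 (0,1):0^1=1 (0,0):0^0=0 -> mex({0, 1}) = 2
G(6) = mex({1}) = 0
G(7) = mex({0, 1, 2}) = 3
G(8) = mex({0, 1, 2}) = 3
G(9) = mex({0, 2}) = 1
G(10) = mex({0, 2, 3}) = 1
G(11) = mex({0, 3}) = 1
G(12) = mex({1, 3}) = 0
G(13) = mex({0, 1, 2, 3}) = 4
G(14) = mex({0, 1, 2}) = 3
G(15) = mex({0, 1, 2}) = 3
G(16) = mex({0, 1, 2, 4}) = 3
G(17) = mex({0, 1, 3, 4}) = 2
G(18) = mex({0, 1, 3, 4}) = 2
G(19) = mex({0, 1, 3, 5}) = 2
G(20) = mex({0, 1, 2, 3, 5}) = 4
G(21) = mex({0, 1, 2, 3, 5}) = 4
G(22) = mex({1, 2, 6}) = 0
G(23) = mex({0, 1, 2, 3, 4, 6}) = 5
G(24) = mex({0, 1, 2, 3, 4}) = 5
G(25) = mex({0, 1, 3, 4, 7}) = 2
G(26) = mex({0, 1, 3, 4, 5, 7}) = 2
G(27) = mex({0, 1, 3, 5}) = 2
G(28) = mex({0, 1, 2, 5}) = 3
G(29) = mex({0, 1, 2, 4, 5, 6}) = 3
G(30) = mex({1, 2, 4, 6}) = 0
G(31) = mex({0, 1, 2, 3, 4, 6}) = 5
Therefore G(31) = 5.

5


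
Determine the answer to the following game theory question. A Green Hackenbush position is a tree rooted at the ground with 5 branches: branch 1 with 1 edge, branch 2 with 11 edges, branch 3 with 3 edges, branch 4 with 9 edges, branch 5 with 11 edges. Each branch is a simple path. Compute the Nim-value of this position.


The tree has 5 branches from the ground vertex.
In Green Hackenbush, the Nim-value of a simple path of length k is k.
Branch 1: length 1, Nim-value = 1
Branch 2: length 11, Nim-value = 11
Branch 3: length 3, Nim-value = 3
Branch 4: length 9, Nim-value = 9
Branch 5: length 11, Nim-value = 11
Total Nim-value = XOR of all branch values:
0 XOR 1 = 1
1 XOR 11 = 10
10 XOR 3 = 9
9 XOR 9 = 0
0 XOR 11 = 11
Nim-value of the tree = 11

11


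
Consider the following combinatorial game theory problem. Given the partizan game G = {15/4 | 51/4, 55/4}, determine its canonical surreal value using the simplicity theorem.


Left options: {15/4}, max = 15/4
Right options: {51/4, 55/4}, min = 51/4
All options are numbers and max(Left) < min(Right), so by the simplicity theorem the value is the simplest (earliest-born) number strictly between 15/4 and 51/4.
Integers 4 through 12 all lie strictly between 15/4 and 51/4.
Among integers, the simplest (lowest birthday = smallest |n|; 0 is born on day 0, +-n on day n) is 4.
No non-integer in the interval can be simpler: if x is a non-integer in the interval, then floor(x) or ceil(x) also lies in the interval (the interval contains an integer), and both are proper prefixes of x's sign expansion, i.e. born earlier. So the game value is 4.
Game value = 4

4


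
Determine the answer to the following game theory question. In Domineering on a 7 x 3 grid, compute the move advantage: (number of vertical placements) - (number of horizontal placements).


Board is 7 x 3 (rows x cols).
Left (vertical) placements: (rows-1) * cols = 6 * 3 = 18
Right (horizontal) placements: rows * (cols-1) = 7 * 2 = 14
Advantage = Left - Right = 18 - 14 = 4

4


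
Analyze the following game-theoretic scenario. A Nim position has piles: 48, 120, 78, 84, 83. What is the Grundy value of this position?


We need the XOR (exclusive or) of all pile sizes.
After XOR-ing pile 1 (size 48): 0 XOR 48 = 48
After XOR-ing pile 2 (size 120): 48 XOR 120 = 72
After XOR-ing pile 3 (size 78): 72 XOR 78 = 6
After XOR-ing pile 4 (size 84): 6 XOR 84 = 82
After XOR-ing pile 5 (size 83): 82 XOR 83 = 1
The Nim-value of this position is 1.

1


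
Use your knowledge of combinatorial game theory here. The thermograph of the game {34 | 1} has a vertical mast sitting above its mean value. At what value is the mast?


Game = {34 | 1}, a switch {a | b} with numbers a > b.
Its thermograph has left wall a - t and right wall b + t, which meet at t = (a - b)/2, where both equal (a + b)/2. So the mast (mean value) is at (a + b)/2.
Mean = (34 + (1))/2 = 35/2 = 35/2

35/2


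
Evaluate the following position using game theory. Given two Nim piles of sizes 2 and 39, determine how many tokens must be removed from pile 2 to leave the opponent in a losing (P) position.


Piles: 2 and 39
Current XOR: 2 XOR 39 = 37 (non-zero, so this is an N-position).
To make the XOR zero, we need to find a move that balances the piles.
For pile 2 (size 39): target = 39 XOR 37 = 2
We reduce pile 2 from 39 to 2.
Tokens removed: 39 - 2 = 37
Verification: 2 XOR 2 = 0

37


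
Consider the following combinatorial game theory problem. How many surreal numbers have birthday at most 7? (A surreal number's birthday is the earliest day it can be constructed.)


Day 0: {|} = 0 is born. Count = 1.
Day n: the number of surreal numbers born by day n is 2^(n+1) - 1.
By day 0: 2^1 - 1 = 1
By day 1: 2^2 - 1 = 3
By day 2: 2^3 - 1 = 7
By day 3: 2^4 - 1 = 15
By day 4: 2^5 - 1 = 31
By day 5: 2^6 - 1 = 63
By day 6: 2^7 - 1 = 127
By day 7: 2^8 - 1 = 255
By day 7: 255 surreal numbers.

255


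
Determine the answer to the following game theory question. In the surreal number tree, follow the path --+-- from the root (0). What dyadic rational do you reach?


Sign expansion: --+--
Rule: track bounds (lo, hi), initially (-inf, +inf). On '+', the current value becomes lo and we move to the simplest number in (value, hi): value + 1 if hi = +inf, otherwise the midpoint (value + hi)/2. On '-', the current value becomes hi and we move to value - 1 if lo = -inf, otherwise the midpoint (lo + value)/2.
Start at 0.
Step 1: sign = -, move left. Bounds: (-inf, 0). Value = -1
Step 2: sign = -, move left. Bounds: (-inf, -1). Value = -2
Step 3: sign = +, move right. Bounds: (-2, -1). Value = -3/2
Step 4: sign = -, move left. Bounds: (-2, -3/2). Value = -7/4
Step 5: sign = -, move left. Bounds: (-2, -7/4). Value = -15/8
The surreal number with sign expansion --+-- is -15/8.

-15/8


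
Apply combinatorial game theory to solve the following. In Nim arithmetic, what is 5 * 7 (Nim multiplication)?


Nim multiplication is bilinear over XOR: (u XOR v) * w = (u*w) XOR (v*w).
So we split each operand into its bit components and XOR the pairwise Nim products.
5 = 1 + 4 (as XOR of powers of 2).
7 = 1 + 2 + 4 (as XOR of powers of 2).
Using the standard Nim-product table on single bits:
  2*2 = 3,   2*4 = 8,   2*8 = 12,
  4*4 = 6,   4*8 = 11,  8*8 = 13,
and  1*x = x (identity), k*l = l*k (commutative).
Pairwise Nim products:
  1 * 1 = 1
  1 * 2 = 2
  1 * 4 = 4
  4 * 1 = 4
  4 * 2 = 8
  4 * 4 = 6
XOR them: 1 XOR 2 XOR 4 XOR 4 XOR 8 XOR 6 = 13.
Result: 5 * 7 = 13 (in Nim).

13


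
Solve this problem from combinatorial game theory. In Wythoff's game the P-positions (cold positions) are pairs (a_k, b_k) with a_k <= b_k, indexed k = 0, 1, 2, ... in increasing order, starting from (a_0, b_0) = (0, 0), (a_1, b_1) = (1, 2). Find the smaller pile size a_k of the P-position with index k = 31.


By Wythoff's theorem, a_k = floor(k * phi) and b_k = floor(k * phi^2) = a_k + k, where phi = (1 + sqrt(5))/2 is the golden ratio.
phi = (1 + sqrt(5))/2 = 1.618034
k = 31
k * phi = 31 * 1.618034 = 50.159054
a_31 = floor(k * phi) = 50

50


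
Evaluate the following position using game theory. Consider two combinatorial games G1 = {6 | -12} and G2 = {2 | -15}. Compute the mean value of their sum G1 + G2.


G1 = {6 | -12}, G2 = {2 | -15}
Each is a switch {a | b} with numbers a > b; its mean value is (a + b)/2, and mean value is additive over game sums: m(G1 + G2) = m(G1) + m(G2).
Mean of G1 = (6 + (-12))/2 = -6/2 = -3
Mean of G2 = (2 + (-15))/2 = -13/2 = -13/2
Mean of G1 + G2 = -3 + -13/2 = -19/2

-19/2


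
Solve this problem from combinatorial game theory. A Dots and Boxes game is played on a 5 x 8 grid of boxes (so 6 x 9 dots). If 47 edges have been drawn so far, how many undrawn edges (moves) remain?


Grid: 5 x 8 boxes, i.e. 6 rows and 9 columns of dots.
Horizontal edges: (rows + 1) * cols = 6 * 8 = 48
Vertical edges: rows * (cols + 1) = 5 * 9 = 45
Total edges: 48 + 45 = 93
Edges drawn: 47
Remaining: 93 - 47 = 46

46


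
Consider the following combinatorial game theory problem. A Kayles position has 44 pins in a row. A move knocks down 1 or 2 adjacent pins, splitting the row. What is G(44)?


Kayles: a move removes 1 or 2 adjacent pins from a contiguous row.
Removing pins from a row of k leaves two independent rows (a, b) with a + b = k - 1 (one pin) or a + b = k - 2 (two pins); an end removal gives a = 0.
By Sprague-Grundy, G(k) = mex{ G(a) XOR G(b) } over all these splits. G(0) = 0.
G(1): splits (0,0):0^0=0 -> mex({0}) = 1
G(2): splits (0,1):0^1=1 (0,0):0^0=0 -> mex({0, 1}) = 2
G(3): splits (0,2):0^2=2 (1,1):1^1=0 (0,1):0^1=1 -> mex({0, 1, 2}) = 3
G(4): splits (0,3):0^3=3 (1,2):1^2=3 (0,2):0^2=2 (1,1):1^1=0 -> mex({0, 2, 3}) = 1
G(5): splits (0,4):0^1=1 (1,3):1^3=2 (2,2):2^2=0 (0,3):0^3=3 (1,2):1^2=3 -> mex({0, 1, 2, 3}) = 4
G(6) = mex({0, 1, 2, 4}) = 3
G(7) = mex({0, 1, 3, 4, 5}) = 2
G(8) = mex({0, 2, 3, 5, 6}) = 1
G(9) = mex({0, 1, 2, 3, 6, 7}) = 4
G(10) = mex({0, 1, 3, 4, 5, 7}) = 2
G(11) = mex({0, 1, 2, 3, 4, 5}) = 6
G(12) = mex({0, 1, 2, 3, 5, 6, 7}) = 4
G(13) = mex({0, 2, 3, 4, 6, 7}) = 1
G(14) = mex({0, 1, 4, 5, 6, 7}) = 2
G(15) = mex({0, 1, 2, 3, 4, 5, 6}) = 7
G(16) = mex({0, 2, 3, 5, 6, 7}) = 1
G(17) = mex({0, 1, 2, 3, 5, 6, 7}) = 4
G(18) = mex({0, 1, 2, 4, 5, 6}) = 3
G(19) = mex({0, 1, 3, 4, 5, 7}) = 2
G(20) = mex({0, 2, 3, 4, 5, 6, 7}) = 1
G(21) = mex({0, 1, 2, 3, 5, 6, 7}) = 4
G(22) = mex({0, 1, 2, 3, 4, 5, 7}) = 6
G(23) = mex({0, 1, 2, 3, 4, 5, 6}) = 7
G(24) = mex({0, 1, 2, 3, 5, 6, 7}) = 4
G(25) = mex({0, 2, 3, 4, 6, 7}) = 1
G(26) = mex({0, 1, 3, 4, 5, 6, 7}) = 2
G(27) = mex({0, 1, 2, 3, 4, 5, 6, 7}) = 8
G(28) = mex({0, 1, 2, 3, 4, 6, 7, 8}) = 5
G(29) = mex({0, 1, 2, 3, 5, 6, 7, 8, 9}) = 4
G(30) = mex({0, 1, 2, 3, 4, 5, 6, 9, 10}) = 7
G(31) = mex({0, 1, 3, 4, 5, 7, 10, 11}) = 2
G(32) = mex({0, 2, 3, 4, 5, 6, 7, 9, 11}) = 1
G(33) = mex({0, 1, 2, 3, 4, 5, 6, 7, 9, 12}) = 8
G(34) = mex({0, 1, 2, 3, 4, 5, 7, 8, 11, 12}) = 6
G(35) = mex({0, 1, 2, 3, 4, 5, 6, 8, 9, 10, 11}) = 7
G(36) = mex({0, 1, 2, 3, 5, 6, 7, 9, 10}) = 4
G(37) = mex({0, 2, 3, 4, 6, 7, 9, 10, 11, 12}) = 1
G(38) = mex({0, 1, 3, 4, 5, 6, 7, 9, 10, 11, 12}) = 2
G(39) = mex({0, 1, 2, 4, 5, 6, 7, 9, 10, 12, 14}) = 3
G(40) = mex({0, 2, 3, 4, 6, 7, 11, 12, 14}) = 1
G(41) = mex({0, 1, 2, 3, 5, 6, 7, 9, 10, 11, 12}) = 4
G(42) = mex({0, 1, 2, 3, 4, 5, 6, 9, 10}) = 7
G(43) = mex({0, 1, 3, 4, 5, 7, 9, 10, 12, 15}) = 2
G(44) = mex({0, 2, 3, 4, 5, 6, 7, 9, 10, 12, 15}) = 1
Therefore G(44) = 1.

1


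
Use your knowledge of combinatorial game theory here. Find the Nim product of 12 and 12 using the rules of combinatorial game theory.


Nim multiplication is bilinear over XOR: (u XOR v) * w = (u*w) XOR (v*w).
So we split each operand into its bit components and XOR the pairwise Nim products.
12 = 4 + 8 (as XOR of powers of 2).
12 = 4 + 8 (as XOR of powers of 2).
Using the standard Nim-product table on single bits:
  2*2 = 3,   2*4 = 8,   2*8 = 12,
  4*4 = 6,   4*8 = 11,  8*8 = 13,
and  1*x = x (identity), k*l = l*k (commutative).
Pairwise Nim products:
  4 * 4 = 6
  4 * 8 = 11
  8 * 4 = 11
  8 * 8 = 13
XOR them: 6 XOR 11 XOR 11 XOR 13 = 11.
Result: 12 * 12 = 11 (in Nim).

11


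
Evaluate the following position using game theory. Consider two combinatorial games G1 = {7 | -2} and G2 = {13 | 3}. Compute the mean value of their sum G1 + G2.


G1 = {7 | -2}, G2 = {13 | 3}
Each is a switch {a | b} with numbers a > b; its mean value is (a + b)/2, and mean value is additive over game sums: m(G1 + G2) = m(G1) + m(G2).
Mean of G1 = (7 + (-2))/2 = 5/2 = 5/2
Mean of G2 = (13 + (3))/2 = 16/2 = 8
Mean of G1 + G2 = 5/2 + 8 = 21/2

21/2


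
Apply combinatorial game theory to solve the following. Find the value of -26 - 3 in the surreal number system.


x = -26, y = 3
x - y = -26 - 3 = -29

-29


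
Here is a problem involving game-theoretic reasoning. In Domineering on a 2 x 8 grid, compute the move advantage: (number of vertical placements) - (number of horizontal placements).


Board is 2 x 8 (rows x cols).
Left (vertical) placements: (rows-1) * cols = 1 * 8 = 8
Right (horizontal) placements: rows * (cols-1) = 2 * 7 = 14
Advantage = Left - Right = 8 - 14 = -6

-6


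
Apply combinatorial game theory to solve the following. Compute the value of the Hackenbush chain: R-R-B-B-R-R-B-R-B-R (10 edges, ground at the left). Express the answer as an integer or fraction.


Edges (from ground): R-R-B-B-R-R-B-R-B-R
By Berlekamp's sign-expansion rule, a Blue-Red Hackenbush stalk has the value of the surreal number whose sign sequence is the edge sequence with B -> + and R -> -.
Sign sequence: --++--+-+-
Trace the sign expansion in the surreal number tree, starting from 0:
Edge 1: R (sign -) -> bounds (-inf, 0), value = -1
Edge 2: R (sign -) -> bounds (-inf, -1), value = -2
Edge 3: B (sign +) -> bounds (-2, -1), value = -3/2
Edge 4: B (sign +) -> bounds (-3/2, -1), value = -5/4
Edge 5: R (sign -) -> bounds (-3/2, -5/4), value = -11/8
Edge 6: R (sign -) -> bounds (-3/2, -11/8), value = -23/16
Edge 7: B (sign +) -> bounds (-23/16, -11/8), value = -45/32
Edge 8: R (sign -) -> bounds (-23/16, -45/32), value = -91/64
Edge 9: B (sign +) -> bounds (-91/64, -45/32), value = -181/128
Edge 10: R (sign -) -> bounds (-91/64, -181/128), value = -363/256
Game value = -363/256

-363/256


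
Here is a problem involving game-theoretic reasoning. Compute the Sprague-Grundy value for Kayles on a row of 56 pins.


Kayles: a move removes 1 or 2 adjacent pins from a contiguous row.
Removing pins from a row of k leaves two independent rows (a, b) with a + b = k - 1 (one pin) or a + b = k - 2 (two pins); an end removal gives a = 0.
By Sprague-Grundy, G(k) = mex{ G(a) XOR G(b) } over all these splits. G(0) = 0.
G(1): splits (0,0):0^0=0 -> mex({0}) = 1
G(2): splits (0,1):0^1=1 (0,0):0^0=0 -> mex({0, 1}) = 2
G(3): splits (0,2):0^2=2 (1,1):1^1=0 (0,1):0^1=1 -> mex({0, 1, 2}) = 3
G(4): splits (0,3):0^3=3 (1,2):1^2=3 (0,2):0^2=2 (1,1):1^1=0 -> mex({0, 2, 3}) = 1
G(5): splits (0,4):0^1=1 (1,3):1^3=2 (2,2):2^2=0 (0,3):0^3=3 (1,2):1^2=3 -> mex({0, 1, 2, 3}) = 4
G(6) = mex({0, 1, 2, 4}) = 3
G(7) = mex({0, 1, 3, 4, 5}) = 2
G(8) = mex({0, 2, 3, 5, 6}) = 1
G(9) = mex({0, 1, 2, 3, 6, 7}) = 4
G(10) = mex({0, 1, 3, 4, 5, 7}) = 2
G(11) = mex({0, 1, 2, 3, 4, 5}) = 6
G(12) = mex({0, 1, 2, 3, 5, 6, 7}) = 4
G(13) = mex({0, 2, 3, 4, 6, 7}) = 1
G(14) = mex({0, 1, 4, 5, 6, 7}) = 2
G(15) = mex({0, 1, 2, 3, 4, 5, 6}) = 7
G(16) = mex({0, 2, 3, 5, 6, 7}) = 1
G(17) = mex({0, 1, 2, 3, 5, 6, 7}) = 4
G(18) = mex({0, 1, 2, 4, 5, 6}) = 3
G(19) = mex({0, 1, 3, 4, 5, 7}) = 2
G(20) = mex({0, 2, 3, 4, 5, 6, 7}) = 1
G(21) = mex({0, 1, 2, 3, 5, 6, 7}) = 4
G(22) = mex({0, 1, 2, 3, 4, 5, 7}) = 6
G(23) = mex({0, 1, 2, 3, 4, 5, 6}) = 7
G(24) = mex({0, 1, 2, 3, 5, 6, 7}) = 4
G(25) = mex({0, 2, 3, 4, 6, 7}) = 1
G(26) = mex({0, 1, 3, 4, 5, 6, 7}) = 2
G(27) = mex({0, 1, 2, 3, 4, 5, 6, 7}) = 8
G(28) = mex({0, 1, 2, 3, 4, 6, 7, 8}) = 5
G(29) = mex({0, 1, 2, 3, 5, 6, 7, 8, 9}) = 4
G(30) = mex({0, 1, 2, 3, 4, 5, 6, 9, 10}) = 7
G(31) = mex({0, 1, 3, 4, 5, 7, 10, 11}) = 2
G(32) = mex({0, 2, 3, 4, 5, 6, 7, 9, 11}) = 1
G(33) = mex({0, 1, 2, 3, 4, 5, 6, 7, 9, 12}) = 8
G(34) = mex({0, 1, 2, 3, 4, 5, 7, 8, 11, 12}) = 6
G(35) = mex({0, 1, 2, 3, 4, 5, 6, 8, 9, 10, 11}) = 7
G(36) = mex({0, 1, 2, 3, 5, 6, 7, 9, 10}) = 4
G(37) = mex({0, 2, 3, 4, 6, 7, 9, 10, 11, 12}) = 1
G(38) = mex({0, 1, 3, 4, 5, 6, 7, 9, 10, 11, 12}) = 2
G(39) = mex({0, 1, 2, 4, 5, 6, 7, 9, 10, 12, 14}) = 3
G(40) = mex({0, 2, 3, 4, 6, 7, 11, 12, 14}) = 1
G(41) = mex({0, 1, 2, 3, 5, 6, 7, 9, 10, 11, 12}) = 4
G(42) = mex({0, 1, 2, 3, 4, 5, 6, 9, 10}) = 7
G(43) = mex({0, 1, 3, 4, 5, 7, 9, 10, 12, 15}) = 2
G(44) = mex({0, 2, 3, 4, 5, 6, 7, 9, 10, 12, 15}) = 1
G(45) = mex({0, 1, 2, 3, 4, 5, 6, 7, 9, 10, 12, 14}) = 8
G(46) = mex({0, 1, 3, 4, 5, 7, 8, 11, 12, 14}) = 2
G(47) = mex({0, 1, 2, 3, 4, 5, 6, 8, 9, 10, 11, 12}) = 7
G(48) = mex({0, 1, 2, 3, 5, 6, 7, 9, 10}) = 4
G(49) = mex({0, 2, 3, 4, 6, 7, 9, 10, 11, 12, 15}) = 1
G(50) = mex({0, 1, 4, 5, 6, 7, 9, 11, 12, 14, 15}) = 2
G(51) = mex({0, 1, 2, 3, 4, 5, 6, 7, 9, 12, 14, 15}) = 8
G(52) = mex({0, 2, 3, 4, 5, 6, 7, 8, 11, 12, 15}) = 1
G(53) = mex({0, 1, 2, 3, 5, 6, 7, 8, 9, 10, 11, 12}) = 4
G(54) = mex({0, 1, 2, 3, 4, 5, 6, 9, 10}) = 7
G(55) = mex({0, 1, 3, 4, 5, 7, 9, 10, 11, 12}) = 2
G(56) = mex({0, 2, 3, 4, 5, 6, 7, 9, 10, 11, 12, 13, 14}) = 1
Therefore G(56) = 1.

1


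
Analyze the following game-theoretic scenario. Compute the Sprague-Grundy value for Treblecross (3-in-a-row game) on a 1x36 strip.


Treblecross: place X on empty cells; 3-in-a-row wins.
Playing within two cells of an existing X lets the opponent win at once, so sensible play treats the cells i-2..i+2 around each X as dead. The player left with no safe cell loses, so this is a normal-play take-away game on strips of safe cells.
Placing X at cell i (0-indexed) of a strip of k safe cells leaves independent strips of sizes max(0, i-2) and max(0, k-i-3). Hence G(k) = mex{ G(max(0,i-2)) XOR G(max(0,k-i-3)) : 0 <= i < k }, with G(0) = 0.
G(1): splits (0,0):0^0=0 -> mex({0}) = 1
G(2): splits (0,0):0^0=0 -> mex({0}) = 1
G(3): splits (0,0):0^0=0 -> mex({0}) = 1
G(4): splits (0,1):0^1=1 (0,0):0^0=0 -> mex({0, 1}) = 2
G(5): splits (0,2):0^1=1 (0,1):0^1=1 (0,0):0^0=0 -> mex({0, 1}) = 2
G(6) = mex({1}) = 0
G(7) = mex({0, 1, 2}) = 3
G(8) = mex({0, 1, 2}) = 3
G(9) = mex({0, 2}) = 1
G(10) = mex({0, 2, 3}) = 1
G(11) = mex({0, 3}) = 1
G(12) = mex({1, 3}) = 0
G(13) = mex({0, 1, 2, 3}) = 4
G(14) = mex({0, 1, 2}) = 3
G(15) = mex({0, 1, 2}) = 3
G(16) = mex({0, 1, 2, 4}) = 3
G(17) = mex({0, 1, 3, 4}) = 2
G(18) = mex({0, 1, 3, 4}) = 2
G(19) = mex({0, 1, 3, 5}) = 2
G(20) = mex({0, 1, 2, 3, 5}) = 4
G(21) = mex({0, 1, 2, 3, 5}) = 4
G(22) = mex({1, 2, 6}) = 0
G(23) = mex({0, 1, 2, 3, 4, 6}) = 5
G(24) = mex({0, 1, 2, 3, 4}) = 5
G(25) = mex({0, 1, 3, 4, 7}) = 2
G(26) = mex({0, 1, 3, 4, 5, 7}) = 2
G(27) = mex({0, 1, 3, 5}) = 2
G(28) = mex({0, 1, 2, 5}) = 3
G(29) = mex({0, 1, 2, 4, 5, 6}) = 3
G(30) = mex({1, 2, 4, 6}) = 0
G(31) = mex({0, 1, 2, 3, 4, 6}) = 5
G(32) = mex({1, 2, 3, 4, 7}) = 0
G(33) = mex({0, 3, 7}) = 1
G(34) = mex({0, 2, 3, 5, 7}) = 1
G(35) = mex({0, 2, 3, 5, 6}) = 1
G(36) = mex({0, 1, 2, 5, 6}) = 3
Therefore G(36) = 3.

3


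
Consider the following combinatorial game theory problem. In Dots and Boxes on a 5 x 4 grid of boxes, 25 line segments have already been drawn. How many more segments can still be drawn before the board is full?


Grid: 5 x 4 boxes, i.e. 6 rows and 5 columns of dots.
Horizontal edges: (rows + 1) * cols = 6 * 4 = 24
Vertical edges: rows * (cols + 1) = 5 * 5 = 25
Total edges: 24 + 25 = 49
Edges drawn: 25
Remaining: 49 - 25 = 24

24


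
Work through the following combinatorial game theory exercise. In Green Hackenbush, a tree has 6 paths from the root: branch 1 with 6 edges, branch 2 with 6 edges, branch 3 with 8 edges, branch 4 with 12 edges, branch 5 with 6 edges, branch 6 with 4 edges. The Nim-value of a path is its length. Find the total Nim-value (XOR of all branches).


The tree has 6 branches from the ground vertex.
In Green Hackenbush, the Nim-value of a simple path of length k is k.
Branch 1: length 6, Nim-value = 6
Branch 2: length 6, Nim-value = 6
Branch 3: length 8, Nim-value = 8
Branch 4: length 12, Nim-value = 12
Branch 5: length 6, Nim-value = 6
Branch 6: length 4, Nim-value = 4
Total Nim-value = XOR of all branch values:
0 XOR 6 = 6
6 XOR 6 = 0
0 XOR 8 = 8
8 XOR 12 = 4
4 XOR 6 = 2
2 XOR 4 = 6
Nim-value of the tree = 6

6


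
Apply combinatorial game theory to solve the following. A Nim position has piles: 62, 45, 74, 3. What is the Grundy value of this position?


We need the XOR (exclusive or) of all pile sizes.
After XOR-ing pile 1 (size 62): 0 XOR 62 = 62
After XOR-ing pile 2 (size 45): 62 XOR 45 = 19
After XOR-ing pile 3 (size 74): 19 XOR 74 = 89
After XOR-ing pile 4 (size 3): 89 XOR 3 = 90
The Nim-value of this position is 90.

90


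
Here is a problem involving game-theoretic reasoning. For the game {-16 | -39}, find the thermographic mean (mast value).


Game = {-16 | -39}, a switch {a | b} with numbers a > b.
Its thermograph has left wall a - t and right wall b + t, which meet at t = (a - b)/2, where both equal (a + b)/2. So the mast (mean value) is at (a + b)/2.
Mean = (-16 + (-39))/2 = -55/2 = -55/2

-55/2


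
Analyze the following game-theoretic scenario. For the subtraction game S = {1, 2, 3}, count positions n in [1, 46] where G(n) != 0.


Subtraction set S = {1, 2, 3}, so G(n) = n mod 4.
G(n) = 0 when n is a multiple of 4.
Multiples of 4 in [1, 46]: 11
N-positions (nonzero Grundy) = 46 - 11 = 35

35


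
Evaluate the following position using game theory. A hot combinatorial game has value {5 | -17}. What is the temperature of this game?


The game is {5 | -17}, a switch {a | b} with numbers a > b.
Cooling {a | b} by t gives {a - t | b + t}, which stops being hot when a - t = b + t, i.e. at t = (a - b)/2. So the temperature of a switch is (a - b)/2.
Temperature = (Left option - Right option) / 2
= (5 - (-17)) / 2
= 22 / 2
= 11

11


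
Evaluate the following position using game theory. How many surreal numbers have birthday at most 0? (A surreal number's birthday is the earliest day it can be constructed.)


Day 0: {|} = 0 is born. Count = 1.
Day n: the number of surreal numbers born by day n is 2^(n+1) - 1.
By day 0: 2^1 - 1 = 1
By day 0: 1 surreal numbers.

1


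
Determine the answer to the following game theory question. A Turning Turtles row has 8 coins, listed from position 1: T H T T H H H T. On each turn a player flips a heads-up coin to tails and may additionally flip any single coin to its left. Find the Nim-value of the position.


Coins: T H T T H H H T
Key fact: a single head at position k behaves exactly like a Nim heap of size k (turning it to T and optionally flipping a coin at j < k corresponds to moving the heap from k to j, or to 0), and heads combine as a disjunctive sum (two heads at the same place would cancel, matching j XOR j = 0). So the Nim-value is the XOR of the 1-indexed positions of the heads.
Face-up positions (1-indexed): [2, 5, 6, 7]
XOR 0 with 2: 0 XOR 2 = 2
XOR 2 with 5: 2 XOR 5 = 7
XOR 7 with 6: 7 XOR 6 = 1
XOR 1 with 7: 1 XOR 7 = 6
Nim-value = 6

6


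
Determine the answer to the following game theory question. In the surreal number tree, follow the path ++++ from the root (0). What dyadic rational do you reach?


Sign expansion: ++++
Rule: track bounds (lo, hi), initially (-inf, +inf). On '+', the current value becomes lo and we move to the simplest number in (value, hi): value + 1 if hi = +inf, otherwise the midpoint (value + hi)/2. On '-', the current value becomes hi and we move to value - 1 if lo = -inf, otherwise the midpoint (lo + value)/2.
Start at 0.
Step 1: sign = +, move right. Bounds: (0, +inf). Value = 1
Step 2: sign = +, move right. Bounds: (1, +inf). Value = 2
Step 3: sign = +, move right. Bounds: (2, +inf). Value = 3
Step 4: sign = +, move right. Bounds: (3, +inf). Value = 4
The surreal number with sign expansion ++++ is 4.

4


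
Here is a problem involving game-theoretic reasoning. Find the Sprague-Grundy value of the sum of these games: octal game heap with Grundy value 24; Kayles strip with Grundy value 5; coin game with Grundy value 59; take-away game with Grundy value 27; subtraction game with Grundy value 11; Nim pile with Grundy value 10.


By the Sprague-Grundy theorem, the Grundy value of a sum of games is the XOR of individual Grundy values.
octal game heap: Grundy value = 24. Running XOR: 0 XOR 24 = 24
Kayles strip: Grundy value = 5. Running XOR: 24 XOR 5 = 29
coin game: Grundy value = 59. Running XOR: 29 XOR 59 = 38
take-away game: Grundy value = 27. Running XOR: 38 XOR 27 = 61
subtraction game: Grundy value = 11. Running XOR: 61 XOR 11 = 54
Nim pile: Grundy value = 10. Running XOR: 54 XOR 10 = 60
The combined Grundy value is 60.

60


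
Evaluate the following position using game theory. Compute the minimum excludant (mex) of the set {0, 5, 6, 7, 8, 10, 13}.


Set = {0, 5, 6, 7, 8, 10, 13}
0 is in the set.
1 is NOT in the set. This is the mex.
mex = 1

1


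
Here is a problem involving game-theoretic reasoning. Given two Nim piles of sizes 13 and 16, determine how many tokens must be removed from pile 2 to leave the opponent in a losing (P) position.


Piles: 13 and 16
Current XOR: 13 XOR 16 = 29 (non-zero, so this is an N-position).
To make the XOR zero, we need to find a move that balances the piles.
For pile 2 (size 16): target = 16 XOR 29 = 13
We reduce pile 2 from 16 to 13.
Tokens removed: 16 - 13 = 3
Verification: 13 XOR 13 = 0

3


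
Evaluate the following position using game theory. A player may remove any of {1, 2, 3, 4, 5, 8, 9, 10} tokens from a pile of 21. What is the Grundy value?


The subtraction set is S = {1, 2, 3, 4, 5, 8, 9, 10}.
G(k) = mex{ G(k - s) : s in S, s <= k }. We compute iteratively: G(0) = 0.
G(1) = mex({0}) = 1
G(2) = mex({0, 1}) = 2
G(3) = mex({0, 1, 2}) = 3
G(4) = mex({0, 1, 2, 3}) = 4
G(5) = mex({0, 1, 2, 3, 4}) = 5
G(6) = mex({1, 2, 3, 4, 5}) = 0
G(7) = mex({0, 2, 3, 4, 5}) = 1
G(8) = mex({0, 1, 3, 4, 5}) = 2
G(9) = mex({0, 1, 2, 4, 5}) = 3
G(10) = mex({0, 1, 2, 3, 5}) = 4
G(11) = mex({0, 1, 2, 3, 4}) = 5
G(12) = mex({1, 2, 3, 4, 5}) = 0
G(13) = mex({0, 2, 3, 4, 5}) = 1
G(14) = mex({0, 1, 3, 4, 5}) = 2
G(15) = mex({0, 1, 2, 4, 5}) = 3
Observe that G(6)..G(15) = 0, 1, 2, 3, 4, 5, 0, 1, 2, 3 repeats G(0)..G(9) = 0, 1, 2, 3, 4, 5, 0, 1, 2, 3.
For k >= max(S) = 10, G(k) is determined by the previous 10 values G(k-10)..G(k-1); a window of 10 consecutive values has recurred shifted by 6, so by induction G(k + 6) = G(k) for all k >= 0: the sequence is periodic from the start with period 6.
One period: G(0..5) = 0, 1, 2, 3, 4, 5.
21 mod 6 = 3, so G(21) = G(3) = 3.

3


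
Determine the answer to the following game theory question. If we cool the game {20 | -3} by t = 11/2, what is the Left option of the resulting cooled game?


Original game: {20 | -3} (a switch {a | b} with a > b).
Cooling by t (for t below the temperature (a - b)/2 = 23/2) taxes each move by t: {a | b} cooled by t is {a - t | b + t}.
Cooling amount: t = 11/2
Cooled Left option: 20 - 11/2 = 29/2
Cooled Right option: -3 + 11/2 = 5/2
Cooled game: {29/2 | 5/2}
Left option = 29/2

29/2


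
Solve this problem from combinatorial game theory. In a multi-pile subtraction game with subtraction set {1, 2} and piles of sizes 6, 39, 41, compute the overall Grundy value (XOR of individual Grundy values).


Subtraction set: {1, 2}
For this subtraction set, G(n) = n mod 3 (period = max + 1 = 3).
Pile 1 (size 6): G(6) = 6 mod 3 = 0
Pile 2 (size 39): G(39) = 39 mod 3 = 0
Pile 3 (size 41): G(41) = 41 mod 3 = 2
Total Grundy value = XOR of all: 0 XOR 0 XOR 2 = 2

2


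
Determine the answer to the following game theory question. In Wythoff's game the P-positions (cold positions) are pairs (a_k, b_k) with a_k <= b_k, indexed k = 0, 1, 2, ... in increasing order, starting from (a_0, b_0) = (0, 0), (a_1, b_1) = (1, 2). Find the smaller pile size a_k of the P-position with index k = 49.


By Wythoff's theorem, a_k = floor(k * phi) and b_k = floor(k * phi^2) = a_k + k, where phi = (1 + sqrt(5))/2 is the golden ratio.
phi = (1 + sqrt(5))/2 = 1.618034
k = 49
k * phi = 49 * 1.618034 = 79.283665
a_49 = floor(k * phi) = 79

79


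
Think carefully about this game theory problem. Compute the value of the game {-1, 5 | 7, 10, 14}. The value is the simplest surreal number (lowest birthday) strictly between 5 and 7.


Left options: {-1, 5}, max = 5
Right options: {7, 10, 14}, min = 7
All options are numbers and max(Left) < min(Right), so by the simplicity theorem the value is the simplest (earliest-born) number strictly between 5 and 7.
The only integer strictly between 5 and 7 is 6.
No non-integer in the interval can be simpler: if x is a non-integer in the interval, then floor(x) or ceil(x) also lies in the interval (the interval contains an integer), and both are proper prefixes of x's sign expansion, i.e. born earlier. So the game value is 6.
Game value = 6

6


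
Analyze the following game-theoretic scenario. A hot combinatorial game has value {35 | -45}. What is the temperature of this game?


The game is {35 | -45}, a switch {a | b} with numbers a > b.
Cooling {a | b} by t gives {a - t | b + t}, which stops being hot when a - t = b + t, i.e. at t = (a - b)/2. So the temperature of a switch is (a - b)/2.
Temperature = (Left option - Right option) / 2
= (35 - (-45)) / 2
= 80 / 2
= 40

40


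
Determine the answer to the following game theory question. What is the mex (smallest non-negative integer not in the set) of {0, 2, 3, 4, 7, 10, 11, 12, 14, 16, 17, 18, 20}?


Set = {0, 2, 3, 4, 7, 10, 11, 12, 14, 16, 17, 18, 20}
0 is in the set.
1 is NOT in the set. This is the mex.
mex = 1

1


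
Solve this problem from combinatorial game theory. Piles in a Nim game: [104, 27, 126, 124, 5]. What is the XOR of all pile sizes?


We need the XOR (exclusive or) of all pile sizes.
After XOR-ing pile 1 (size 104): 0 XOR 104 = 104
After XOR-ing pile 2 (size 27): 104 XOR 27 = 115
After XOR-ing pile 3 (size 126): 115 XOR 126 = 13
After XOR-ing pile 4 (size 124): 13 XOR 124 = 113
After XOR-ing pile 5 (size 5): 113 XOR 5 = 116
The Nim-value of this position is 116.

116


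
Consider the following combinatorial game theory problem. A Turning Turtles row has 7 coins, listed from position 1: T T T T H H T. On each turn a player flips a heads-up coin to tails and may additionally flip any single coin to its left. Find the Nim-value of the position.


Coins: T T T T H H T
Key fact: a single head at position k behaves exactly like a Nim heap of size k (turning it to T and optionally flipping a coin at j < k corresponds to moving the heap from k to j, or to 0), and heads combine as a disjunctive sum (two heads at the same place would cancel, matching j XOR j = 0). So the Nim-value is the XOR of the 1-indexed positions of the heads.
Face-up positions (1-indexed): [5, 6]
XOR 0 with 5: 0 XOR 5 = 5
XOR 5 with 6: 5 XOR 6 = 3
Nim-value = 3

3


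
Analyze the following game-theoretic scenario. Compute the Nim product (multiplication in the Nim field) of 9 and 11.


Nim multiplication is bilinear over XOR: (u XOR v) * w = (u*w) XOR (v*w).
So we split each operand into its bit components and XOR the pairwise Nim products.
9 = 1 + 8 (as XOR of powers of 2).
11 = 1 + 2 + 8 (as XOR of powers of 2).
Using the standard Nim-product table on single bits:
  2*2 = 3,   2*4 = 8,   2*8 = 12,
  4*4 = 6,   4*8 = 11,  8*8 = 13,
and  1*x = x (identity), k*l = l*k (commutative).
Pairwise Nim products:
  1 * 1 = 1
  1 * 2 = 2
  1 * 8 = 8
  8 * 1 = 8
  8 * 2 = 12
  8 * 8 = 13
XOR them: 1 XOR 2 XOR 8 XOR 8 XOR 12 XOR 13 = 2.
Result: 9 * 11 = 2 (in Nim).

2
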